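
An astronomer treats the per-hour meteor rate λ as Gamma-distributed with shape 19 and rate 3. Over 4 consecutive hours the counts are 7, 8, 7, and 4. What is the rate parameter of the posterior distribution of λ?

7

Total count: 7 + 8 + 7 + 4 = 26.
Total exposure: 4 hours.
Gamma(α, β) with Poisson data over total exposure Σt gives posterior Gamma(α+Σx, β+Σt) = Gamma(45, 7).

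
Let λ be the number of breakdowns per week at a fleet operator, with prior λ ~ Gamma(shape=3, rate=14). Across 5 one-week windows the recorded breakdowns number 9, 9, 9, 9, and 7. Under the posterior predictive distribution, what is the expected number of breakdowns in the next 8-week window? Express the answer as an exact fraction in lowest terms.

368/19

Total count: 9 + 9 + 9 + 9 + 7 = 43.
Total exposure: 5 weeks.
Conjugate update: add total count to the shape and total exposure to the rate, giving Gamma(46, 19).
Predictive mean over an 8-week window = T·E[λ|data] = 8·46/19 = 368/19.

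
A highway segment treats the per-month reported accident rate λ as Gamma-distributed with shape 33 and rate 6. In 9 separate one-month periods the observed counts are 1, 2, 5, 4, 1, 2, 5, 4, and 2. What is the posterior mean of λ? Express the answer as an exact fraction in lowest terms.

Total count: 1 + 2 + 5 + 4 + 1 + 2 + 5 + 4 + 2 = 26.
Total exposure: 9 months.
Conjugate update: add total count to the shape and total exposure to the rate, giving Gamma(59, 15).
Posterior mean = α'/β' = 59/15.

59/15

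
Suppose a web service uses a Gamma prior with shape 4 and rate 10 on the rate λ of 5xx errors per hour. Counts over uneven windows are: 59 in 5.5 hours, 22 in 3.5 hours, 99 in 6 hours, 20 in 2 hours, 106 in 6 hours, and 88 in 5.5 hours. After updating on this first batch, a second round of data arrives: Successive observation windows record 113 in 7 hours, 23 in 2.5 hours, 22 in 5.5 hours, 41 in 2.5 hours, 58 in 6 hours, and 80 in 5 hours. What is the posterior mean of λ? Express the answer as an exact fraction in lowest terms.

735/67

Total count: 59 + 22 + 99 + 20 + 106 + 88 = 394.
Total exposure: 5.5 + 3.5 + 6 + 2 + 6 + 5.5 = 28.5 hours.
After the first batch: Gamma(4 + 394, 10 + 28.5) = Gamma(398, 77/2).
Total count: 113 + 23 + 22 + 41 + 58 + 80 = 337.
Total exposure: 7 + 2.5 + 5.5 + 2.5 + 6 + 5 = 28.5 hours.
After the second batch: Gamma(398 + 337, 77/2 + 28.5) = Gamma(735, 67).
Posterior mean = α'/β' = 735/67.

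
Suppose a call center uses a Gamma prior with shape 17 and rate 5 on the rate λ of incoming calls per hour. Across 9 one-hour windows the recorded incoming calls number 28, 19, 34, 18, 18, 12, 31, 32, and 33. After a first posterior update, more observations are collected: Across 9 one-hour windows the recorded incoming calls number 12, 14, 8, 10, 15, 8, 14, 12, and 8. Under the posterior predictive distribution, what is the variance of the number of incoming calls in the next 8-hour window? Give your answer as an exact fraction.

Total count: 28 + 19 + 34 + 18 + 18 + 12 + 31 + 32 + 33 = 225.
Total exposure: 9 hours.
After the first batch: Gamma(17 + 225, 5 + 9) = Gamma(242, 14).
Total count: 12 + 14 + 8 + 10 + 15 + 8 + 14 + 12 + 8 = 101.
Total exposure: 9 hours.
After the second batch: Gamma(242 + 101, 14 + 9) = Gamma(343, 23).
The posterior predictive for a window of length T is Negative Binomial with variance T·α'·(β'+T)/β'² = 8·343·31/529 = 85064/529.

85064/529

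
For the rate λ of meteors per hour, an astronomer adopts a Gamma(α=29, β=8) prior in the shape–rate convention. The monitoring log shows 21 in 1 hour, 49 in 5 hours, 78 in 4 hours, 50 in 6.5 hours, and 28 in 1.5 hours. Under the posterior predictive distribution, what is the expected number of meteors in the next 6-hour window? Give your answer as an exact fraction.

765/13

Total count: 21 + 49 + 78 + 50 + 28 = 226.
Total exposure: 1 + 5 + 4 + 6.5 + 1.5 = 18 hours.
Posterior: α' = 29 + 226 = 255, β' = 8 + 18 = 26.
Predictive mean over a 6-hour window = T·E[λ|data] = 6·255/26 = 765/13.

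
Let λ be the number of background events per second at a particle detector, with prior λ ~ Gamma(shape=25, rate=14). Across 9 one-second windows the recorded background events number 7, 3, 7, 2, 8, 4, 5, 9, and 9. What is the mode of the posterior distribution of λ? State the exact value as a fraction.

Total count: 7 + 3 + 7 + 2 + 8 + 4 + 5 + 9 + 9 = 54.
Total exposure: 9 seconds.
Posterior: α' = 25 + 54 = 79, β' = 14 + 9 = 23.
Posterior mode = (α'−1)/β' = 78/23.

78/23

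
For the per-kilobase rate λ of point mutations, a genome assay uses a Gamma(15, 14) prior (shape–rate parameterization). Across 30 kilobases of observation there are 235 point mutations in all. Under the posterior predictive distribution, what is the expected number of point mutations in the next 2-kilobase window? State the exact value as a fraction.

125/11

Total count 235 over total exposure 30 kilobases.
Gamma(α, β) with Poisson data over total exposure Σt gives posterior Gamma(α+Σx, β+Σt) = Gamma(250, 44).
Predictive mean over a 2-kilobase window = T·E[λ|data] = 2·250/44 = 125/11.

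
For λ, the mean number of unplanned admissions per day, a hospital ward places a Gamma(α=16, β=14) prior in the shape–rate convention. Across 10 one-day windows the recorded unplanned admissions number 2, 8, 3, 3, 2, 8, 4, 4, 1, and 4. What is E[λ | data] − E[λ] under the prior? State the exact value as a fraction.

193/168

Total count: 2 + 8 + 3 + 3 + 2 + 8 + 4 + 4 + 1 + 4 = 39.
Total exposure: 10 days.
Gamma(α, β) with Poisson data over total exposure Σt gives posterior Gamma(α+Σx, β+Σt) = Gamma(55, 24).
Posterior mean = 55/24 = 55/24; prior mean = 16/14 = 8/7. Difference = 55/24 − 8/7 = 193/168.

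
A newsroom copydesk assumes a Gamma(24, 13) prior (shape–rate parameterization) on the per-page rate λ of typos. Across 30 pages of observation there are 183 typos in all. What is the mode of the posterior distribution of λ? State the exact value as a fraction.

Total count 183 over total exposure 30 pages.
The Gamma prior is conjugate for the Poisson rate, so λ | data ~ Gamma(24+183, 13+30) = Gamma(207, 43).
Posterior mode = (α'−1)/β' = 206/43.

206/43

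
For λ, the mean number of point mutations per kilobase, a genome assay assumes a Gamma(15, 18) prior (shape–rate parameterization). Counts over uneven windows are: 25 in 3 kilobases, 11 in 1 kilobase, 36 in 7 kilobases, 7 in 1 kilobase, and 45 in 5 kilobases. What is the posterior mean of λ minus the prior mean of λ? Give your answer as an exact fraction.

659/210

Total count: 25 + 11 + 36 + 7 + 45 = 124.
Total exposure: 3 + 1 + 7 + 1 + 5 = 17 kilobases.
Posterior: α' = 15 + 124 = 139, β' = 18 + 17 = 35.
Posterior mean = 139/35 = 139/35; prior mean = 15/18 = 5/6. Difference = 139/35 − 5/6 = 659/210.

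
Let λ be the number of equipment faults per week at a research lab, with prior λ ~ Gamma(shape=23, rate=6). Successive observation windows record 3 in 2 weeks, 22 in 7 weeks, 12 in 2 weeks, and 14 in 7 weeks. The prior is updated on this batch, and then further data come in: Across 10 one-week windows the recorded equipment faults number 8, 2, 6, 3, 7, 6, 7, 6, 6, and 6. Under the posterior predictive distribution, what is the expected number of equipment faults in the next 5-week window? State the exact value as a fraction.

Total count: 3 + 22 + 12 + 14 = 51.
Total exposure: 2 + 7 + 2 + 7 = 18 weeks.
After the first batch: Gamma(23 + 51, 6 + 18) = Gamma(74, 24).
Total count: 8 + 2 + 6 + 3 + 7 + 6 + 7 + 6 + 6 + 6 = 57.
Total exposure: 10 weeks.
After the second batch: Gamma(74 + 57, 24 + 10) = Gamma(131, 34).
Predictive mean over a 5-week window = T·E[λ|data] = 5·131/34 = 655/34.

655/34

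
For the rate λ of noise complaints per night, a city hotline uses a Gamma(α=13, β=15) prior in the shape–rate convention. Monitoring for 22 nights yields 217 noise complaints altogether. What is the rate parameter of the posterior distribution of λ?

Total count 217 over total exposure 22 nights.
Conjugate update: add total count to the shape and total exposure to the rate, giving Gamma(230, 37).

37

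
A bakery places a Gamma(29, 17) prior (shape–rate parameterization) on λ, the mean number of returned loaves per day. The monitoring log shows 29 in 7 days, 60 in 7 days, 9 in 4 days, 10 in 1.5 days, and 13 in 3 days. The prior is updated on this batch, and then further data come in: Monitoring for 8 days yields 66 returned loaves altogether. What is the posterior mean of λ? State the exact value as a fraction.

Total count: 29 + 60 + 9 + 10 + 13 = 121.
Total exposure: 7 + 7 + 4 + 1.5 + 3 = 22.5 days.
After the first batch: Gamma(29 + 121, 17 + 22.5) = Gamma(150, 79/2).
Total count 66 over total exposure 8 days.
After the second batch: Gamma(150 + 66, 79/2 + 8) = Gamma(216, 95/2).
Posterior mean = α'/β' = 216/(95/2) = 432/95.

432/95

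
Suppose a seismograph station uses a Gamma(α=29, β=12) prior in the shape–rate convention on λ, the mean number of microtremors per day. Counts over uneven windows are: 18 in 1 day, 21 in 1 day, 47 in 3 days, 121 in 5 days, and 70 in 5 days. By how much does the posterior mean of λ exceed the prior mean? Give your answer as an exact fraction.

Total count: 18 + 21 + 47 + 121 + 70 = 277.
Total exposure: 1 + 1 + 3 + 5 + 5 = 15 days.
The Gamma prior is conjugate for the Poisson rate, so λ | data ~ Gamma(29+277, 12+15) = Gamma(306, 27).
Posterior mean = 306/27 = 34/3; prior mean = 29/12 = 29/12. Difference = 34/3 − 29/12 = 107/12.

107/12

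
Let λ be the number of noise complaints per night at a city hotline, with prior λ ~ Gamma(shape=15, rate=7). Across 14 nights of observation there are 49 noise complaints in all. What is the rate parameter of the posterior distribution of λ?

21

Total count 49 over total exposure 14 nights.
Posterior: α' = 15 + 49 = 64, β' = 7 + 14 = 21.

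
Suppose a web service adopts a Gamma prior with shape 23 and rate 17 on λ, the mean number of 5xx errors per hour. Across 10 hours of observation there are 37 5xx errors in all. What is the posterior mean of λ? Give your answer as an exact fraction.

Total count 37 over total exposure 10 hours.
Gamma(α, β) with Poisson data over total exposure Σt gives posterior Gamma(α+Σx, β+Σt) = Gamma(60, 27).
Posterior mean = α'/β' = 60/27 = 20/9.

20/9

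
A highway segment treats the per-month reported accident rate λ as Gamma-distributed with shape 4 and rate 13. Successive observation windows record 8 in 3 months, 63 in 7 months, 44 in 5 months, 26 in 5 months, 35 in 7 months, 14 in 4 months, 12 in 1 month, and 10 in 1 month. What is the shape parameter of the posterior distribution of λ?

Total count: 8 + 63 + 44 + 26 + 35 + 14 + 12 + 10 = 212.
Total exposure: 3 + 7 + 5 + 5 + 7 + 4 + 1 + 1 = 33 months.
The Gamma prior is conjugate for the Poisson rate, so λ | data ~ Gamma(4+212, 13+33) = Gamma(216, 46).

216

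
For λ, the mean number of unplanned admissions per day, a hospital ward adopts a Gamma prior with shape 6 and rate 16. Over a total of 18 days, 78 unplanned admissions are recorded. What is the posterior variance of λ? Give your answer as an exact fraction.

21/289

Total count 78 over total exposure 18 days.
By Gamma–Poisson conjugacy, the posterior is Gamma(α + Σx, β + Σt) = Gamma(6 + 78, 16 + 18) = Gamma(84, 34).
Posterior variance = α'/β'² = 84/1156 = 21/289.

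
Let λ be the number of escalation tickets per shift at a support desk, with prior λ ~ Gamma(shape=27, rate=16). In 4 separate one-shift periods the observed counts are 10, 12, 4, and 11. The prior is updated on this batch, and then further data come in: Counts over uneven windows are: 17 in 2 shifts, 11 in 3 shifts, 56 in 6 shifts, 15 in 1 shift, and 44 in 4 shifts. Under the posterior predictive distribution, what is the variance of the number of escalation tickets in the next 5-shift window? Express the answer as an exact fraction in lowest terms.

Total count: 10 + 12 + 4 + 11 = 37.
Total exposure: 4 shifts.
After the first batch: Gamma(27 + 37, 16 + 4) = Gamma(64, 20).
Total count: 17 + 11 + 56 + 15 + 44 = 143.
Total exposure: 2 + 3 + 6 + 1 + 4 = 16 shifts.
After the second batch: Gamma(64 + 143, 20 + 16) = Gamma(207, 36).
The posterior predictive for a window of length T is Negative Binomial with variance T·α'·(β'+T)/β'² = 5·207·41/1296 = 4715/144.

4715/144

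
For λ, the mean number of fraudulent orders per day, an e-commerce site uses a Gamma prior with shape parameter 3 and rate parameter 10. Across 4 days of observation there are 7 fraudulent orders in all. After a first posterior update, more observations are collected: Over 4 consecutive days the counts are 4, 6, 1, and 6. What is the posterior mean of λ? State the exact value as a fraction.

3/2

Total count 7 over total exposure 4 days.
After the first batch: Gamma(3 + 7, 10 + 4) = Gamma(10, 14).
Total count: 4 + 6 + 1 + 6 = 17.
Total exposure: 4 days.
After the second batch: Gamma(10 + 17, 14 + 4) = Gamma(27, 18).
Posterior mean = α'/β' = 27/18 = 3/2.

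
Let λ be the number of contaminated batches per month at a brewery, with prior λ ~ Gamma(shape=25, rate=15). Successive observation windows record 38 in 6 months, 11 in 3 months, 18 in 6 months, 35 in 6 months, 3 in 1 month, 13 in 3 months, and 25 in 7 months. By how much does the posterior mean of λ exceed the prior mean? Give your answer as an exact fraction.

269/141

Total count: 38 + 11 + 18 + 35 + 3 + 13 + 25 = 143.
Total exposure: 6 + 3 + 6 + 6 + 1 + 3 + 7 = 32 months.
Gamma(α, β) with Poisson data over total exposure Σt gives posterior Gamma(α+Σx, β+Σt) = Gamma(168, 47).
Posterior mean = 168/47 = 168/47; prior mean = 25/15 = 5/3. Difference = 168/47 − 5/3 = 269/141.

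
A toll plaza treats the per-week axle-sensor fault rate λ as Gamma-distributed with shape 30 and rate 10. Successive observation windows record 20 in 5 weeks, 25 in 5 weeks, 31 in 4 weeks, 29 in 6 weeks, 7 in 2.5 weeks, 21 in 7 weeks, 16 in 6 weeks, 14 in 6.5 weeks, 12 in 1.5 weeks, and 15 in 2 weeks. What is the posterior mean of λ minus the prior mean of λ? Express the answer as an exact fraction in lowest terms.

107/111

Total count: 20 + 25 + 31 + 29 + 7 + 21 + 16 + 14 + 12 + 15 = 190.
Total exposure: 5 + 5 + 4 + 6 + 2.5 + 7 + 6 + 6.5 + 1.5 + 2 = 45.5 weeks.
By Gamma–Poisson conjugacy, the posterior is Gamma(α + Σx, β + Σt) = Gamma(30 + 190, 10 + 45.5) = Gamma(220, 111/2).
Posterior mean = 220/(111/2) = 440/111; prior mean = 30/10 = 3. Difference = 440/111 − 3 = 107/111.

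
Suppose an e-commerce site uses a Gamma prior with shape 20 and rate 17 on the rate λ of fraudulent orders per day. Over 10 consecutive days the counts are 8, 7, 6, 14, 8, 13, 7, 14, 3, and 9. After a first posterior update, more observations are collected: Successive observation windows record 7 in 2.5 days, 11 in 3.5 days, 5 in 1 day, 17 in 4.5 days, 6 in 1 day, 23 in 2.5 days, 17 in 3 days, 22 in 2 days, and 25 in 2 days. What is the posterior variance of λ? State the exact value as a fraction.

242/2401

Total count: 8 + 7 + 6 + 14 + 8 + 13 + 7 + 14 + 3 + 9 = 89.
Total exposure: 10 days.
After the first batch: Gamma(20 + 89, 17 + 10) = Gamma(109, 27).
Total count: 7 + 11 + 5 + 17 + 6 + 23 + 17 + 22 + 25 = 133.
Total exposure: 2.5 + 3.5 + 1 + 4.5 + 1 + 2.5 + 3 + 2 + 2 = 22 days.
After the second batch: Gamma(109 + 133, 27 + 22) = Gamma(242, 49).
Posterior variance = α'/β'² = 242/2401.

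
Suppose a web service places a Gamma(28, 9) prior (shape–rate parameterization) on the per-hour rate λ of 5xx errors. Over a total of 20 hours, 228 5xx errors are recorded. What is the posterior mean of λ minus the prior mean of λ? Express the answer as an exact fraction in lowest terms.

Total count 228 over total exposure 20 hours.
The Gamma prior is conjugate for the Poisson rate, so λ | data ~ Gamma(28+228, 9+20) = Gamma(256, 29).
Posterior mean = 256/29 = 256/29; prior mean = 28/9 = 28/9. Difference = 256/29 − 28/9 = 1492/261.

1492/261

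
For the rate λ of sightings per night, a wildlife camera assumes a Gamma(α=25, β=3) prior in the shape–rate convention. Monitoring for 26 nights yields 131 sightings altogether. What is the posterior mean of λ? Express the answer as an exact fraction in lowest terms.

Total count 131 over total exposure 26 nights.
Posterior: α' = 25 + 131 = 156, β' = 3 + 26 = 29.
Posterior mean = α'/β' = 156/29.

156/29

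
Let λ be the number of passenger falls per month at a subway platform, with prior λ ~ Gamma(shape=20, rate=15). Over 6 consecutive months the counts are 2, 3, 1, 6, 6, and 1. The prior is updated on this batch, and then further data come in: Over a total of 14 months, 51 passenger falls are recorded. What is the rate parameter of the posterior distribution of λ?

35

Total count: 2 + 3 + 1 + 6 + 6 + 1 = 19.
Total exposure: 6 months.
After the first batch: Gamma(20 + 19, 15 + 6) = Gamma(39, 21).
Total count 51 over total exposure 14 months.
After the second batch: Gamma(39 + 51, 21 + 14) = Gamma(90, 35).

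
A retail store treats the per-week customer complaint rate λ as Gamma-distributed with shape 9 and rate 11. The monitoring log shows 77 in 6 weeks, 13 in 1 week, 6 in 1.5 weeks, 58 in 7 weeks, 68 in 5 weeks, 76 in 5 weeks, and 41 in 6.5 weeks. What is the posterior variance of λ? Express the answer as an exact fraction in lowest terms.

Total count: 77 + 13 + 6 + 58 + 68 + 76 + 41 = 339.
Total exposure: 6 + 1 + 1.5 + 7 + 5 + 5 + 6.5 = 32 weeks.
The Gamma prior is conjugate for the Poisson rate, so λ | data ~ Gamma(9+339, 11+32) = Gamma(348, 43).
Posterior variance = α'/β'² = 348/1849.

348/1849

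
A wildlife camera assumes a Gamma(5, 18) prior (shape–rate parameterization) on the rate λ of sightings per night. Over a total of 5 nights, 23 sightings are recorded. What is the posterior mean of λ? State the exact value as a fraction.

Total count 23 over total exposure 5 nights.
The Gamma prior is conjugate for the Poisson rate, so λ | data ~ Gamma(5+23, 18+5) = Gamma(28, 23).
Posterior mean = α'/β' = 28/23.

28/23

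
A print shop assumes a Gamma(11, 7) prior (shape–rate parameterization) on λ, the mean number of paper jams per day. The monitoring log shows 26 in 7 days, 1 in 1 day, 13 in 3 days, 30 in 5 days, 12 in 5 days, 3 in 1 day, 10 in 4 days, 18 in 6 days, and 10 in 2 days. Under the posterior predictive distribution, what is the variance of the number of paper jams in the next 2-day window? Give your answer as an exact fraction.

11524/1681

Total count: 26 + 1 + 13 + 30 + 12 + 3 + 10 + 18 + 10 = 123.
Total exposure: 7 + 1 + 3 + 5 + 5 + 1 + 4 + 6 + 2 = 34 days.
Conjugate update: add total count to the shape and total exposure to the rate, giving Gamma(134, 41).
The posterior predictive for a window of length T is Negative Binomial with variance T·α'·(β'+T)/β'² = 2·134·43/1681 = 11524/1681.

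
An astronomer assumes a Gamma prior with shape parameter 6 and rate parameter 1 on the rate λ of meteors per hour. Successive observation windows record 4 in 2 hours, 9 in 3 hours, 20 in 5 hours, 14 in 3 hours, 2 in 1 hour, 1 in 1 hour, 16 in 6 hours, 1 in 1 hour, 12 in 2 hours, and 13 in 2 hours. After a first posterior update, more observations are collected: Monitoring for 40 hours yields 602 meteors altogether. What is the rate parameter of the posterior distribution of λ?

Total count: 4 + 9 + 20 + 14 + 2 + 1 + 16 + 1 + 12 + 13 = 92.
Total exposure: 2 + 3 + 5 + 3 + 1 + 1 + 6 + 1 + 2 + 2 = 26 hours.
After the first batch: Gamma(6 + 92, 1 + 26) = Gamma(98, 27).
Total count 602 over total exposure 40 hours.
After the second batch: Gamma(98 + 602, 27 + 40) = Gamma(700, 67).

67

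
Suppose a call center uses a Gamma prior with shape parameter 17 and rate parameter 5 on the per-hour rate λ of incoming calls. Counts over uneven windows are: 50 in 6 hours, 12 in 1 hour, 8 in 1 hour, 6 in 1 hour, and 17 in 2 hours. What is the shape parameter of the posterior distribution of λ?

Total count: 50 + 12 + 8 + 6 + 17 = 93.
Total exposure: 6 + 1 + 1 + 1 + 2 = 11 hours.
Posterior: α' = 17 + 93 = 110, β' = 5 + 11 = 16.

110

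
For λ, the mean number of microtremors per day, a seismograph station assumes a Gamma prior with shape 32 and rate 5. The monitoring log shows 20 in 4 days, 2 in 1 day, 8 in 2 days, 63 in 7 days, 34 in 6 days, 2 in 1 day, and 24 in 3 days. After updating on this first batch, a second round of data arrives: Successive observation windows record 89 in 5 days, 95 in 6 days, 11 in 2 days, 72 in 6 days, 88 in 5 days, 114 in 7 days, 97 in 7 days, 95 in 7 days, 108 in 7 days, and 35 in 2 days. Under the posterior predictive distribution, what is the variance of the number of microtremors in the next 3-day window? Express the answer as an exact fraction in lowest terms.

Total count: 20 + 2 + 8 + 63 + 34 + 2 + 24 = 153.
Total exposure: 4 + 1 + 2 + 7 + 6 + 1 + 3 = 24 days.
After the first batch: Gamma(32 + 153, 5 + 24) = Gamma(185, 29).
Total count: 89 + 95 + 11 + 72 + 88 + 114 + 97 + 95 + 108 + 35 = 804.
Total exposure: 5 + 6 + 2 + 6 + 5 + 7 + 7 + 7 + 7 + 2 = 54 days.
After the second batch: Gamma(185 + 804, 29 + 54) = Gamma(989, 83).
The posterior predictive for a window of length T is Negative Binomial with variance T·α'·(β'+T)/β'² = 3·989·86/6889 = 255162/6889.

255162/6889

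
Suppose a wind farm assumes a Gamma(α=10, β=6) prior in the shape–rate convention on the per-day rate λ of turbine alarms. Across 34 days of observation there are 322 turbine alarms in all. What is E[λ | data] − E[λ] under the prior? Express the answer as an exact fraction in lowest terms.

199/30

Total count 322 over total exposure 34 days.
By Gamma–Poisson conjugacy, the posterior is Gamma(α + Σx, β + Σt) = Gamma(10 + 322, 6 + 34) = Gamma(332, 40).
Posterior mean = 332/40 = 83/10; prior mean = 10/6 = 5/3. Difference = 83/10 − 5/3 = 199/30.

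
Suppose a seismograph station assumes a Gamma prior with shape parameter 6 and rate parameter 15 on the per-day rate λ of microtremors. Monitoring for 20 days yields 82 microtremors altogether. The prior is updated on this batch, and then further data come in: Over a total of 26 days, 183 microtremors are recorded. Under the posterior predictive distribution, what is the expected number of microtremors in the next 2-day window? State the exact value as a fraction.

542/61

Total count 82 over total exposure 20 days.
After the first batch: Gamma(6 + 82, 15 + 20) = Gamma(88, 35).
Total count 183 over total exposure 26 days.
After the second batch: Gamma(88 + 183, 35 + 26) = Gamma(271, 61).
Predictive mean over a 2-day window = T·E[λ|data] = 2·271/61 = 542/61.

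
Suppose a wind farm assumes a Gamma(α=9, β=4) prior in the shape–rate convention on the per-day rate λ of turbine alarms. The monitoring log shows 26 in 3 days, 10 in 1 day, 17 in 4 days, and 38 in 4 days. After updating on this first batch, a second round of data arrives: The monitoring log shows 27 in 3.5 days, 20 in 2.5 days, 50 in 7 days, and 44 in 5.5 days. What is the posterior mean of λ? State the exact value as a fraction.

Total count: 26 + 10 + 17 + 38 = 91.
Total exposure: 3 + 1 + 4 + 4 = 12 days.
After the first batch: Gamma(9 + 91, 4 + 12) = Gamma(100, 16).
Total count: 27 + 20 + 50 + 44 = 141.
Total exposure: 3.5 + 2.5 + 7 + 5.5 = 18.5 days.
After the second batch: Gamma(100 + 141, 16 + 18.5) = Gamma(241, 69/2).
Posterior mean = α'/β' = 241/(69/2) = 482/69.

482/69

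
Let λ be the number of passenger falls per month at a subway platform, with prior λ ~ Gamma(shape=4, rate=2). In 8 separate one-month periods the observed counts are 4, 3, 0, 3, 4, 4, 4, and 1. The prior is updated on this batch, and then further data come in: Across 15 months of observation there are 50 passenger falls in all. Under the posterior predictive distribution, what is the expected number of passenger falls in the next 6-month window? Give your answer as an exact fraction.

Total count: 4 + 3 + 0 + 3 + 4 + 4 + 4 + 1 = 23.
Total exposure: 8 months.
After the first batch: Gamma(4 + 23, 2 + 8) = Gamma(27, 10).
Total count 50 over total exposure 15 months.
After the second batch: Gamma(27 + 50, 10 + 15) = Gamma(77, 25).
Predictive mean over a 6-month window = T·E[λ|data] = 6·77/25 = 462/25.

462/25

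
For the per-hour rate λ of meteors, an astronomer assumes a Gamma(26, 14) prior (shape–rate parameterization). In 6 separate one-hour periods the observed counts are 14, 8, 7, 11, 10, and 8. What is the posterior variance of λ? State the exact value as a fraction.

Total count: 14 + 8 + 7 + 11 + 10 + 8 = 58.
Total exposure: 6 hours.
By Gamma–Poisson conjugacy, the posterior is Gamma(α + Σx, β + Σt) = Gamma(26 + 58, 14 + 6) = Gamma(84, 20).
Posterior variance = α'/β'² = 84/400 = 21/100.

21/100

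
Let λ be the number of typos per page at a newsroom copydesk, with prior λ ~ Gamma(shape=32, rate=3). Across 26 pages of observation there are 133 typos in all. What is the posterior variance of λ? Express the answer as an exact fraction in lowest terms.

165/841

Total count 133 over total exposure 26 pages.
Conjugate update: add total count to the shape and total exposure to the rate, giving Gamma(165, 29).
Posterior variance = α'/β'² = 165/841.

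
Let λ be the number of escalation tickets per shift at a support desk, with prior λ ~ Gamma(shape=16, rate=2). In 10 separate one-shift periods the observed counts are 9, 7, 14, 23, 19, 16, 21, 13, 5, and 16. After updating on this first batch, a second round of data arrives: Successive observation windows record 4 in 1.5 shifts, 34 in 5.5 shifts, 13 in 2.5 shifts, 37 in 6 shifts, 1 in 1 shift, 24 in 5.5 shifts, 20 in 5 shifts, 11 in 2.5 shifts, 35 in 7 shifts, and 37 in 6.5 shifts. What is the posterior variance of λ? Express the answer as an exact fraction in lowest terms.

Total count: 9 + 7 + 14 + 23 + 19 + 16 + 21 + 13 + 5 + 16 = 143.
Total exposure: 10 shifts.
After the first batch: Gamma(16 + 143, 2 + 10) = Gamma(159, 12).
Total count: 4 + 34 + 13 + 37 + 1 + 24 + 20 + 11 + 35 + 37 = 216.
Total exposure: 1.5 + 5.5 + 2.5 + 6 + 1 + 5.5 + 5 + 2.5 + 7 + 6.5 = 43 shifts.
After the second batch: Gamma(159 + 216, 12 + 43) = Gamma(375, 55).
Posterior variance = α'/β'² = 375/3025 = 15/121.

15/121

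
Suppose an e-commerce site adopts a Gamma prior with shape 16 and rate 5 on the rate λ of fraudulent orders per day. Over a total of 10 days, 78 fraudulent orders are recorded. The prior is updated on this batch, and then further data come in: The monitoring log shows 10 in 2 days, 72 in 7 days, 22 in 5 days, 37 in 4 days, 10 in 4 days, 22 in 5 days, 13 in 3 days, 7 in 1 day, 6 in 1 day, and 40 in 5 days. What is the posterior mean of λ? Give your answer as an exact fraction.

333/52

Total count 78 over total exposure 10 days.
After the first batch: Gamma(16 + 78, 5 + 10) = Gamma(94, 15).
Total count: 10 + 72 + 22 + 37 + 10 + 22 + 13 + 7 + 6 + 40 = 239.
Total exposure: 2 + 7 + 5 + 4 + 4 + 5 + 3 + 1 + 1 + 5 = 37 days.
After the second batch: Gamma(94 + 239, 15 + 37) = Gamma(333, 52).
Posterior mean = α'/β' = 333/52.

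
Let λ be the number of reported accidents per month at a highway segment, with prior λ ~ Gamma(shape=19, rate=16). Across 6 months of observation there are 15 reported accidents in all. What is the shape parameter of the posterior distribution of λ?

Total count 15 over total exposure 6 months.
By Gamma–Poisson conjugacy, the posterior is Gamma(α + Σx, β + Σt) = Gamma(19 + 15, 16 + 6) = Gamma(34, 22).

34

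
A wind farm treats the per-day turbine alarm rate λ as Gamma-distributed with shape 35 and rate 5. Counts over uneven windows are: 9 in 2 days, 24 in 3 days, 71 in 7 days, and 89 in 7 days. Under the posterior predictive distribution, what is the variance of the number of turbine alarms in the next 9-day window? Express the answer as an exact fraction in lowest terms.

1881/16

Total count: 9 + 24 + 71 + 89 = 193.
Total exposure: 2 + 3 + 7 + 7 = 19 days.
Gamma(α, β) with Poisson data over total exposure Σt gives posterior Gamma(α+Σx, β+Σt) = Gamma(228, 24).
The posterior predictive for a window of length T is Negative Binomial with variance T·α'·(β'+T)/β'² = 9·228·33/576 = 1881/16.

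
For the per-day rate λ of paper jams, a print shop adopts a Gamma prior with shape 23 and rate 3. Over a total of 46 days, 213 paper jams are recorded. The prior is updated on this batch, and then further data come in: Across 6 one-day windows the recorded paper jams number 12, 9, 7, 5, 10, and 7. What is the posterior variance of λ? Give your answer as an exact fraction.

26/275

Total count 213 over total exposure 46 days.
After the first batch: Gamma(23 + 213, 3 + 46) = Gamma(236, 49).
Total count: 12 + 9 + 7 + 5 + 10 + 7 = 50.
Total exposure: 6 days.
After the second batch: Gamma(236 + 50, 49 + 6) = Gamma(286, 55).
Posterior variance = α'/β'² = 286/3025 = 26/275.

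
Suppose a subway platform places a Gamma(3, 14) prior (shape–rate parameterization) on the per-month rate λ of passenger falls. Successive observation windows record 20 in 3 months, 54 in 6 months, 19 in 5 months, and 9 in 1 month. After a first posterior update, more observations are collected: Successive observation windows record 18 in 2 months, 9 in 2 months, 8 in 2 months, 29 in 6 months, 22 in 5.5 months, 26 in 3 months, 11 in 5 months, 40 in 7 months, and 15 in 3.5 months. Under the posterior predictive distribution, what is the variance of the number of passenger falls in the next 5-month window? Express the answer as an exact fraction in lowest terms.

Total count: 20 + 54 + 19 + 9 = 102.
Total exposure: 3 + 6 + 5 + 1 = 15 months.
After the first batch: Gamma(3 + 102, 14 + 15) = Gamma(105, 29).
Total count: 18 + 9 + 8 + 29 + 22 + 26 + 11 + 40 + 15 = 178.
Total exposure: 2 + 2 + 2 + 6 + 5.5 + 3 + 5 + 7 + 3.5 = 36 months.
After the second batch: Gamma(105 + 178, 29 + 36) = Gamma(283, 65).
The posterior predictive for a window of length T is Negative Binomial with variance T·α'·(β'+T)/β'² = 5·283·70/4225 = 3962/169.

3962/169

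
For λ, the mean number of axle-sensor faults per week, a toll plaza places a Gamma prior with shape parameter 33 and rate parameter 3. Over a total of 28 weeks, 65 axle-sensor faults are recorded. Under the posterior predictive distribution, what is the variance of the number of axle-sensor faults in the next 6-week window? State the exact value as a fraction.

Total count 65 over total exposure 28 weeks.
Gamma(α, β) with Poisson data over total exposure Σt gives posterior Gamma(α+Σx, β+Σt) = Gamma(98, 31).
The posterior predictive for a window of length T is Negative Binomial with variance T·α'·(β'+T)/β'² = 6·98·37/961 = 21756/961.

21756/961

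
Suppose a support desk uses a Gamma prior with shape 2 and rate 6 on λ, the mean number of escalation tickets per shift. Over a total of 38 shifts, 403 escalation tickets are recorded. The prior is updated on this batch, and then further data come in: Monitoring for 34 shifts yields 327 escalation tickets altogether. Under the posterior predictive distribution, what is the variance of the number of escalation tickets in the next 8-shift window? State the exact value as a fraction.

41968/507

Total count 403 over total exposure 38 shifts.
After the first batch: Gamma(2 + 403, 6 + 38) = Gamma(405, 44).
Total count 327 over total exposure 34 shifts.
After the second batch: Gamma(405 + 327, 44 + 34) = Gamma(732, 78).
The posterior predictive for a window of length T is Negative Binomial with variance T·α'·(β'+T)/β'² = 8·732·86/6084 = 41968/507.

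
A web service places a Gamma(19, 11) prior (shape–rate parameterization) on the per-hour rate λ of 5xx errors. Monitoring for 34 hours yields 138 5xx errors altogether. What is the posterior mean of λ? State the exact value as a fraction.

157/45

Total count 138 over total exposure 34 hours.
By Gamma–Poisson conjugacy, the posterior is Gamma(α + Σx, β + Σt) = Gamma(19 + 138, 11 + 34) = Gamma(157, 45).
Posterior mean = α'/β' = 157/45.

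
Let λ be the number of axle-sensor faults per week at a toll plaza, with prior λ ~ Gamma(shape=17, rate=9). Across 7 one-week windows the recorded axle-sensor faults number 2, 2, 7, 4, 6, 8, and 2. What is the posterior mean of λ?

Total count: 2 + 2 + 7 + 4 + 6 + 8 + 2 = 31.
Total exposure: 7 weeks.
Posterior: α' = 17 + 31 = 48, β' = 9 + 7 = 16.
Posterior mean = α'/β' = 48/16 = 3.

3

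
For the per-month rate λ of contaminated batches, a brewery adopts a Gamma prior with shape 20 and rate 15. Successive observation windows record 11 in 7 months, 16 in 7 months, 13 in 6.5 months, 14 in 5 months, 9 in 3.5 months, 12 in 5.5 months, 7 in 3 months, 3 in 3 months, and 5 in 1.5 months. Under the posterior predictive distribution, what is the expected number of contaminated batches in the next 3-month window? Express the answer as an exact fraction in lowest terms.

Total count: 11 + 16 + 13 + 14 + 9 + 12 + 7 + 3 + 5 = 90.
Total exposure: 7 + 7 + 6.5 + 5 + 3.5 + 5.5 + 3 + 3 + 1.5 = 42 months.
Conjugate update: add total count to the shape and total exposure to the rate, giving Gamma(110, 57).
Predictive mean over a 3-month window = T·E[λ|data] = 3·110/57 = 110/19.

110/19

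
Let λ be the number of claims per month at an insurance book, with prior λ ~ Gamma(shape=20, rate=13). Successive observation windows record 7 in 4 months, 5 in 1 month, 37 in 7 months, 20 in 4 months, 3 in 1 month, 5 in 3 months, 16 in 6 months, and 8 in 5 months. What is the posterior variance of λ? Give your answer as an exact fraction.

1/16

Total count: 7 + 5 + 37 + 20 + 3 + 5 + 16 + 8 = 101.
Total exposure: 4 + 1 + 7 + 4 + 1 + 3 + 6 + 5 = 31 months.
Gamma(α, β) with Poisson data over total exposure Σt gives posterior Gamma(α+Σx, β+Σt) = Gamma(121, 44).
Posterior variance = α'/β'² = 121/1936 = 1/16.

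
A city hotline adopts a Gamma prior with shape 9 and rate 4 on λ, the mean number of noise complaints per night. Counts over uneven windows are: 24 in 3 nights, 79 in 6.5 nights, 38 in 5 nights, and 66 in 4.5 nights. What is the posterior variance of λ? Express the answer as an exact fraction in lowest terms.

Total count: 24 + 79 + 38 + 66 = 207.
Total exposure: 3 + 6.5 + 5 + 4.5 = 19 nights.
Posterior: α' = 9 + 207 = 216, β' = 4 + 19 = 23.
Posterior variance = α'/β'² = 216/529.

216/529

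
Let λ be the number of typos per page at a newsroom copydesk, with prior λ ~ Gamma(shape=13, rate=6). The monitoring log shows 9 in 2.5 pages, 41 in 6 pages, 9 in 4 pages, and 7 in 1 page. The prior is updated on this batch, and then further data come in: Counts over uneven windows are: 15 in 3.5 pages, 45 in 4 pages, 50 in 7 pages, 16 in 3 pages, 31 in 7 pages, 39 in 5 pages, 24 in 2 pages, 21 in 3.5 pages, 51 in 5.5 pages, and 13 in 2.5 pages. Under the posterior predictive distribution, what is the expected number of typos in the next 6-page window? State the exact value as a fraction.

4608/125

Total count: 9 + 41 + 9 + 7 = 66.
Total exposure: 2.5 + 6 + 4 + 1 = 13.5 pages.
After the first batch: Gamma(13 + 66, 6 + 13.5) = Gamma(79, 39/2).
Total count: 15 + 45 + 50 + 16 + 31 + 39 + 24 + 21 + 51 + 13 = 305.
Total exposure: 3.5 + 4 + 7 + 3 + 7 + 5 + 2 + 3.5 + 5.5 + 2.5 = 43 pages.
After the second batch: Gamma(79 + 305, 39/2 + 43) = Gamma(384, 125/2).
Predictive mean over a 6-page window = T·E[λ|data] = 6·384/(125/2) = 4608/125.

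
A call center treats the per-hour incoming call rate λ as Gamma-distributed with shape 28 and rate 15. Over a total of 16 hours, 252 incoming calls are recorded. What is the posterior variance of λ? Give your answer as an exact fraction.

Total count 252 over total exposure 16 hours.
Gamma(α, β) with Poisson data over total exposure Σt gives posterior Gamma(α+Σx, β+Σt) = Gamma(280, 31).
Posterior variance = α'/β'² = 280/961.

280/961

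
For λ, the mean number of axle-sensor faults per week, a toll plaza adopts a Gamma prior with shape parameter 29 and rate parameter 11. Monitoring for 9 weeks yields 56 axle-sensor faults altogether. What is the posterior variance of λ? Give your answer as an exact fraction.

Total count 56 over total exposure 9 weeks.
The Gamma prior is conjugate for the Poisson rate, so λ | data ~ Gamma(29+56, 11+9) = Gamma(85, 20).
Posterior variance = α'/β'² = 85/400 = 17/80.

17/80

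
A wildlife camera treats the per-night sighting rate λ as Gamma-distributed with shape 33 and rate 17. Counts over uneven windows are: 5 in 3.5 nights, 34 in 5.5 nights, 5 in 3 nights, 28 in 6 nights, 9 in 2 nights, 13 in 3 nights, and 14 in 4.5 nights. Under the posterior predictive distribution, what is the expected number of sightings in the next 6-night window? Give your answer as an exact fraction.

Total count: 5 + 34 + 5 + 28 + 9 + 13 + 14 = 108.
Total exposure: 3.5 + 5.5 + 3 + 6 + 2 + 3 + 4.5 = 27.5 nights.
Posterior: α' = 33 + 108 = 141, β' = 17 + 27.5 = 89/2.
Predictive mean over a 6-night window = T·E[λ|data] = 6·141/(89/2) = 1692/89.

1692/89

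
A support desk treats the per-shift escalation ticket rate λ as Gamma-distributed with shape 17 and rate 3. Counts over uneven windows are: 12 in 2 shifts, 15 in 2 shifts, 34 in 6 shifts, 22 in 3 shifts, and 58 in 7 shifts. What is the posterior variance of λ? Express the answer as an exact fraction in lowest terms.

158/529

Total count: 12 + 15 + 34 + 22 + 58 = 141.
Total exposure: 2 + 2 + 6 + 3 + 7 = 20 shifts.
Posterior: α' = 17 + 141 = 158, β' = 3 + 20 = 23.
Posterior variance = α'/β'² = 158/529.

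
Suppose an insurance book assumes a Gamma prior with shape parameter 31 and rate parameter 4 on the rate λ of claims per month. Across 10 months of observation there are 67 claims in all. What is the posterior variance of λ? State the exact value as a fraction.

Total count 67 over total exposure 10 months.
The Gamma prior is conjugate for the Poisson rate, so λ | data ~ Gamma(31+67, 4+10) = Gamma(98, 14).
Posterior variance = α'/β'² = 98/196 = 1/2.

1/2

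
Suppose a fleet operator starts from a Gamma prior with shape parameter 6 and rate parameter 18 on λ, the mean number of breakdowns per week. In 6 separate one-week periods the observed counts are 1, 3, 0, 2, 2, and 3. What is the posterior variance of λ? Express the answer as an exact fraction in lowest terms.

17/576

Total count: 1 + 3 + 0 + 2 + 2 + 3 = 11.
Total exposure: 6 weeks.
Posterior: α' = 6 + 11 = 17, β' = 18 + 6 = 24.
Posterior variance = α'/β'² = 17/576.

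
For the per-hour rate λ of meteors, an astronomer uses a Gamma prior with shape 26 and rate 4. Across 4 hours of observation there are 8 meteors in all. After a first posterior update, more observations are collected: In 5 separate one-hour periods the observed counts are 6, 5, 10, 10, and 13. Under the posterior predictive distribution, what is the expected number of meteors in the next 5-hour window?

Total count 8 over total exposure 4 hours.
After the first batch: Gamma(26 + 8, 4 + 4) = Gamma(34, 8).
Total count: 6 + 5 + 10 + 10 + 13 = 44.
Total exposure: 5 hours.
After the second batch: Gamma(34 + 44, 8 + 5) = Gamma(78, 13).
Predictive mean over a 5-hour window = T·E[λ|data] = 5·78/13 = 30.

30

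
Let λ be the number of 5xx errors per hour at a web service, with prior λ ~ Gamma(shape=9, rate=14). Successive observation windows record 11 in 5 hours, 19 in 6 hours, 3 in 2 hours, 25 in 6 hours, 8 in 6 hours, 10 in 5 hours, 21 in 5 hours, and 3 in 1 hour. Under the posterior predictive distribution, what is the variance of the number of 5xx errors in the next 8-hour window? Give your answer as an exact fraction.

Total count: 11 + 19 + 3 + 25 + 8 + 10 + 21 + 3 = 100.
Total exposure: 5 + 6 + 2 + 6 + 6 + 5 + 5 + 1 = 36 hours.
Gamma(α, β) with Poisson data over total exposure Σt gives posterior Gamma(α+Σx, β+Σt) = Gamma(109, 50).
The posterior predictive for a window of length T is Negative Binomial with variance T·α'·(β'+T)/β'² = 8·109·58/2500 = 12644/625.

12644/625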